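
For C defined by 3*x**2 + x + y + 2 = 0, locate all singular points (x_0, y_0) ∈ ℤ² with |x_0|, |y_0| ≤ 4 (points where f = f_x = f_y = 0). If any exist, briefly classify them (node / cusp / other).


No singular points in the scanned grid; C is smooth there.

Compute partial derivatives:
  f_x = 6*x + 1.
  f_y = 1.
f_y = 1 is a nonzero constant, so f_y never vanishes: no point (x, y) can satisfy f = f_x = f_y = 0. In particular no (x, y) ∈ {−4, ..., 4}² is singular; the curve is smooth.


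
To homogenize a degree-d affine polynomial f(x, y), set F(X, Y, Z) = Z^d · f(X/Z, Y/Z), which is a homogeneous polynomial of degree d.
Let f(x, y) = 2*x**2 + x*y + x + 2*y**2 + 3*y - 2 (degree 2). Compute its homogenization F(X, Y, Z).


F(X, Y, Z) = 2*X**2 + X*Y + X*Z + 2*Y**2 + 3*Y*Z - 2*Z**2

deg(f) = 2.
Substitute x = X/Z, y = Y/Z into f, then multiply by Z^2.
  monomial 2·x^2·y^0 ↦ 2·X^2·Y^0·Z^0.
  monomial 1·x^1·y^1 ↦ 1·X^1·Y^1·Z^0.
  monomial 1·x^1·y^0 ↦ 1·X^1·Y^0·Z^1.
  monomial 2·x^0·y^2 ↦ 2·X^0·Y^2·Z^0.
  monomial 3·x^0·y^1 ↦ 3·X^0·Y^1·Z^1.
  monomial -2·x^0·y^0 ↦ -2·X^0·Y^0·Z^2.
Collecting: F(X, Y, Z) = 2*X**2 + X*Y + X*Z + 2*Y**2 + 3*Y*Z - 2*Z**2.


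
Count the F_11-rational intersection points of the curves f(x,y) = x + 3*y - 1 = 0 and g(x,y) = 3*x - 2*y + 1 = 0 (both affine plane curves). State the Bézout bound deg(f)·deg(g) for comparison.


Common zeros: ∅; count = 0; Bézout bound = 1.

deg(f) = 1, deg(g) = 1, so Bézout bound = 1.
Scan x ∈ F_11. For each x, list the y ∈ F_11 with f(x, y) ≡ 0 and those with g(x, y) ≡ 0 (mod 11); the common zeros in that column are the intersection.
  x = 0: f ≡ 0 at y ∈ {4}; g ≡ 0 at y ∈ {6}; common: ∅.
  x = 1: f ≡ 0 at y ∈ {0}; g ≡ 0 at y ∈ {2}; common: ∅.
  x = 2: f ≡ 0 at y ∈ {7}; g ≡ 0 at y ∈ {9}; common: ∅.
  x = 3: f ≡ 0 at y ∈ {3}; g ≡ 0 at y ∈ {5}; common: ∅.
  x = 4: f ≡ 0 at y ∈ {10}; g ≡ 0 at y ∈ {1}; common: ∅.
  x = 5: f ≡ 0 at y ∈ {6}; g ≡ 0 at y ∈ {8}; common: ∅.
  x = 6: f ≡ 0 at y ∈ {2}; g ≡ 0 at y ∈ {4}; common: ∅.
  x = 7: f ≡ 0 at y ∈ {9}; g ≡ 0 at y ∈ {0}; common: ∅.
  x = 8: f ≡ 0 at y ∈ {5}; g ≡ 0 at y ∈ {7}; common: ∅.
  x = 9: f ≡ 0 at y ∈ {1}; g ≡ 0 at y ∈ {3}; common: ∅.
  x = 10: f ≡ 0 at y ∈ {8}; g ≡ 0 at y ∈ {10}; common: ∅.
Collecting: common zeros = ∅, so the count is 0.
Comparison with the Bézout bound: 0 ≤ 1 = deg(f)·deg(g), as expected for curves with no common component (the affine F_11-count falls short of the bound because intersections may lie at infinity, over extension fields, or carry multiplicity).


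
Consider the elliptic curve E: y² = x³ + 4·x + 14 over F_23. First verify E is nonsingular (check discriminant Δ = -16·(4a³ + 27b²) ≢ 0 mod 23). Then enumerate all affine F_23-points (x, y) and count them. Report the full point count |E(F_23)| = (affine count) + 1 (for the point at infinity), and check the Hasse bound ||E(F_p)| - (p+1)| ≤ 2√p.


Affine points = {(4, 5), (4, 18), (6, 1), (6, 22), (8, 11), (8, 12), (11, 3), (11, 20), (13, 3), (13, 20), (14, 10), (14, 13), (17, 2), (17, 21), (19, 7), (19, 16), (22, 3), (22, 20)}; affine count = 18; |E(F_23)| = 19.

Discriminant check: Δ ∝ 4a³ + 27b² = 4·4³ + 27·14² = 4·64 + 27·196 ≡ 5 (mod 23). Nonzero ⇒ E is nonsingular.
For each x ∈ F_23, compute rhs = x³ + 4·x + 14 mod 23, then count y ∈ F_23 with y² ≡ rhs.
  x = 0: rhs = 14, matching y values: none (0 points).
  x = 1: rhs = 19, matching y values: none (0 points).
  x = 2: rhs = 7, matching y values: none (0 points).
  x = 3: rhs = 7, matching y values: none (0 points).
  x = 4: rhs = 2, matching y values: 5, 18 (2 points).
  x = 5: rhs = 21, matching y values: none (0 points).
  x = 6: rhs = 1, matching y values: 1, 22 (2 points).
  x = 7: rhs = 17, matching y values: none (0 points).
  x = 8: rhs = 6, matching y values: 11, 12 (2 points).
  x = 9: rhs = 20, matching y values: none (0 points).
  x = 10: rhs = 19, matching y values: none (0 points).
  x = 11: rhs = 9, matching y values: 3, 20 (2 points).
  x = 12: rhs = 19, matching y values: none (0 points).
  x = 13: rhs = 9, matching y values: 3, 20 (2 points).
  x = 14: rhs = 8, matching y values: 10, 13 (2 points).
  x = 15: rhs = 22, matching y values: none (0 points).
  x = 16: rhs = 11, matching y values: none (0 points).
  x = 17: rhs = 4, matching y values: 2, 21 (2 points).
  x = 18: rhs = 7, matching y values: none (0 points).
  x = 19: rhs = 3, matching y values: 7, 16 (2 points).
  x = 20: rhs = 21, matching y values: none (0 points).
  x = 21: rhs = 21, matching y values: none (0 points).
  x = 22: rhs = 9, matching y values: 3, 20 (2 points).
Total affine count: 18.
Full point count |E(F_23)| = 18 + 1 = 19.
Hasse bound: |19 − (23+1)| = |-5| = 5 ≤ 2√23 ≈ 9.5917 ✓.


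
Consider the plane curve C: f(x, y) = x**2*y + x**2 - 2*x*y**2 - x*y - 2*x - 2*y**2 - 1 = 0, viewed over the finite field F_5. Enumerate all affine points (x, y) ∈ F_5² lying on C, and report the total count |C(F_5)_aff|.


Affine F_5-points: {(2, 1), (3, 1), (4, 4)}; count = 3.

For each of the 25 pairs (x, y) ∈ F_5², evaluate f(x, y) mod 5. Record the zeros.
  x = 0: [0↦4, 1↦2, 2↦1, 3↦1, 4↦2]  zeros at y ∈ ∅
  x = 1: [0↦3, 1↦4, 2↦2, 3↦2, 4↦4]  zeros at y ∈ ∅
  x = 2: [0↦4, 1↦0, 2↦4, 3↦1, 4↦1]  zeros at y ∈ {1}
  x = 3: [0↦2, 1↦0, 2↦2, 3↦3, 4↦3]  zeros at y ∈ {1}
  x = 4: [0↦2, 1↦4, 2↦1, 3↦3, 4↦0]  zeros at y ∈ {4}
Collecting zeros: affine points = {(2, 1), (3, 1), (4, 4)}.
Total count |C(F_5)_aff| = 3.


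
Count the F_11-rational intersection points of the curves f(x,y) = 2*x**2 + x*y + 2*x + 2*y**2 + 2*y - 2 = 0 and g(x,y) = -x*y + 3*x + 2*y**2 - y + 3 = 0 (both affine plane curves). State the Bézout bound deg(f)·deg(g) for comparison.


Common zeros: ∅; count = 0; Bézout bound = 4.

deg(f) = 2, deg(g) = 2, so Bézout bound = 4.
Scan x ∈ F_11. For each x, list the y ∈ F_11 with f(x, y) ≡ 0 and those with g(x, y) ≡ 0 (mod 11); the common zeros in that column are the intersection.
  x = 0: f ≡ 0 at y ∈ {3, 7}; g ≡ 0 at y ∈ ∅; common: ∅.
  x = 1: f ≡ 0 at y ∈ {7, 8}; g ≡ 0 at y ∈ {6}; common: ∅.
  x = 2: f ≡ 0 at y ∈ ∅; g ≡ 0 at y ∈ {2, 5}; common: ∅.
  x = 3: f ≡ 0 at y ∈ {0, 3}; g ≡ 0 at y ∈ ∅; common: ∅.
  x = 4: f ≡ 0 at y ∈ ∅; g ≡ 0 at y ∈ {9, 10}; common: ∅.
  x = 5: f ≡ 0 at y ∈ {5, 8}; g ≡ 0 at y ∈ ∅; common: ∅.
  x = 6: f ≡ 0 at y ∈ ∅; g ≡ 0 at y ∈ ∅; common: ∅.
  x = 7: f ≡ 0 at y ∈ {0, 1}; g ≡ 0 at y ∈ {7, 8}; common: ∅.
  x = 8: f ≡ 0 at y ∈ {1, 5}; g ≡ 0 at y ∈ ∅; common: ∅.
  x = 9: f ≡ 0 at y ∈ ∅; g ≡ 0 at y ∈ {1, 4}; common: ∅.
  x = 10: f ≡ 0 at y ∈ ∅; g ≡ 0 at y ∈ {0}; common: ∅.
Collecting: common zeros = ∅, so the count is 0.
Comparison with the Bézout bound: 0 ≤ 4 = deg(f)·deg(g), as expected for curves with no common component (the affine F_11-count falls short of the bound because intersections may lie at infinity, over extension fields, or carry multiplicity).


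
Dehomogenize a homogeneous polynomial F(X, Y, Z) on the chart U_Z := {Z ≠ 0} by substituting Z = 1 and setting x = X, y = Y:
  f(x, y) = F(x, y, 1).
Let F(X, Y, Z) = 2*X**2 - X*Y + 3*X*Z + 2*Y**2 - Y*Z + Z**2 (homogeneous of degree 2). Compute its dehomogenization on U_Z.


f(x, y) = 2*x**2 - x*y + 3*x + 2*y**2 - y + 1

On U_Z we set Z = 1. Each monomial c·X^i·Y^j·Z^k in F becomes c·x^i·y^j·1^k = c·x^i·y^j.
Substituting Z = 1: F(X, Y, 1) = 2*x**2 - x*y + 3*x + 2*y**2 - y + 1.
Note: deg(f) ≤ deg(F) = 2; strict inequality happens when F is divisible by Z (lost terms).


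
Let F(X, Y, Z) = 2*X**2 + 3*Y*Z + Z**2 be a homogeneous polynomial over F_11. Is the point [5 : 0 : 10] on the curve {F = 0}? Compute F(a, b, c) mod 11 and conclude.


F(5,0,10) ≡ 7 (mod 11); P is NOT on the curve.

Evaluate F(5, 0, 10) term-by-term (mod 11).
  2*X**2 ↦ 2·25·1·1 = 50
  3*Y*Z ↦ 3·1·0·10 = 0
  Z**2 ↦ 1·1·1·100 = 100
Sum: F(5, 0, 10) = (50) + (0) + (100) = 150.
Reducing mod 11: 150 ≡ 7 (mod 11).
Since F(a, b, c) ≡ 7 ≠ 0 (mod 11), P does NOT lie on the curve.


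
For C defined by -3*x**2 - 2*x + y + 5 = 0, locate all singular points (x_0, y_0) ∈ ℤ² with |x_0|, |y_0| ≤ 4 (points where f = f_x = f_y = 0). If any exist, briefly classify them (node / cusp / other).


No singular points in the scanned grid; C is smooth there.

Compute partial derivatives:
  f_x = -6*x - 2.
  f_y = 1.
f_y = 1 is a nonzero constant, so f_y never vanishes: no point (x, y) can satisfy f = f_x = f_y = 0. In particular no (x, y) ∈ {−4, ..., 4}² is singular; the curve is smooth.


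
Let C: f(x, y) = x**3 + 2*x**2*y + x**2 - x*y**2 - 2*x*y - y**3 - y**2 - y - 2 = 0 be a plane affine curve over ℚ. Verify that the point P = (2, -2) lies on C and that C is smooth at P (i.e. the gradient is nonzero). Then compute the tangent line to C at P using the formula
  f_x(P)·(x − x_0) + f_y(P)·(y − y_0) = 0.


Tangent line at P: 3*y + 6 = 0.

Step 1: f(2, -2) = 0, so P lies on C.
Step 2: partial derivatives
  f_x(x, y) = 3*x**2 + 4*x*y + 2*x - y**2 - 2*y, f_y(x, y) = 2*x**2 - 2*x*y - 2*x - 3*y**2 - 2*y - 1.
  f_x(P) = 0, f_y(P) = 3 (gradient nonzero, so P is smooth).
Step 3: tangent line at P: 0·(x − 2) + 3·(y − -2) = 0.
Expanding: 3*y + 6 = 0.


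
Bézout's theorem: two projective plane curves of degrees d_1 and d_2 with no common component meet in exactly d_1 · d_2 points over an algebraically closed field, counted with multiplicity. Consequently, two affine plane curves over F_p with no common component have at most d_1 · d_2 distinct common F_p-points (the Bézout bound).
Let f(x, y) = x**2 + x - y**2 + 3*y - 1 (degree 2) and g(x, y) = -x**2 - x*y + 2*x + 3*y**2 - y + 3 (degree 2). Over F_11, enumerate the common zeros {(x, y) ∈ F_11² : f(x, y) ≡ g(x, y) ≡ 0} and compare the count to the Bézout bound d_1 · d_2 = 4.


Common zeros: {(3, 0), (5, 8)}; count = 2; Bézout bound = 4.

deg(f) = 2, deg(g) = 2, so Bézout bound = 4.
Scan x ∈ F_11. For each x, list the y ∈ F_11 with f(x, y) ≡ 0 and those with g(x, y) ≡ 0 (mod 11); the common zeros in that column are the intersection.
  x = 0: f ≡ 0 at y ∈ {5, 9}; g ≡ 0 at y ∈ {7, 8}; common: ∅.
  x = 1: f ≡ 0 at y ∈ ∅; g ≡ 0 at y ∈ {4}; common: ∅.
  x = 2: f ≡ 0 at y ∈ ∅; g ≡ 0 at y ∈ ∅; common: ∅.
  x = 3: f ≡ 0 at y ∈ {0, 3}; g ≡ 0 at y ∈ {0, 5}; common: {0}.
  x = 4: f ≡ 0 at y ∈ ∅; g ≡ 0 at y ∈ ∅; common: ∅.
  x = 5: f ≡ 0 at y ∈ {6, 8}; g ≡ 0 at y ∈ {5, 8}; common: {8}.
  x = 6: f ≡ 0 at y ∈ ∅; g ≡ 0 at y ∈ {7, 10}; common: ∅.
  x = 7: f ≡ 0 at y ∈ {0, 3}; g ≡ 0 at y ∈ ∅; common: ∅.
  x = 8: f ≡ 0 at y ∈ ∅; g ≡ 0 at y ∈ {4, 10}; common: ∅.
  x = 9: f ≡ 0 at y ∈ ∅; g ≡ 0 at y ∈ ∅; common: ∅.
  x = 10: f ≡ 0 at y ∈ {5, 9}; g ≡ 0 at y ∈ {0}; common: ∅.
Collecting: common zeros = {(3, 0), (5, 8)}, so the count is 2.
Comparison with the Bézout bound: 2 ≤ 4 = deg(f)·deg(g), as expected for curves with no common component (the affine F_11-count falls short of the bound because intersections may lie at infinity, over extension fields, or carry multiplicity).


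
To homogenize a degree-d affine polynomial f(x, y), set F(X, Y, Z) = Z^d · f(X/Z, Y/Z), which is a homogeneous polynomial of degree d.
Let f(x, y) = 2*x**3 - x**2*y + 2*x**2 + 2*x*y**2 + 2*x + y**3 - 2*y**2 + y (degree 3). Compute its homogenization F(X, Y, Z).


F(X, Y, Z) = 2*X**3 - X**2*Y + 2*X**2*Z + 2*X*Y**2 + 2*X*Z**2 + Y**3 - 2*Y**2*Z + Y*Z**2

deg(f) = 3.
Substitute x = X/Z, y = Y/Z into f, then multiply by Z^3.
  monomial 2·x^3·y^0 ↦ 2·X^3·Y^0·Z^0.
  monomial -1·x^2·y^1 ↦ -1·X^2·Y^1·Z^0.
  monomial 2·x^2·y^0 ↦ 2·X^2·Y^0·Z^1.
  monomial 2·x^1·y^2 ↦ 2·X^1·Y^2·Z^0.
  monomial 2·x^1·y^0 ↦ 2·X^1·Y^0·Z^2.
  monomial 1·x^0·y^3 ↦ 1·X^0·Y^3·Z^0.
  monomial -2·x^0·y^2 ↦ -2·X^0·Y^2·Z^1.
  monomial 1·x^0·y^1 ↦ 1·X^0·Y^1·Z^2.
Collecting: F(X, Y, Z) = 2*X**3 - X**2*Y + 2*X**2*Z + 2*X*Y**2 + 2*X*Z**2 + Y**3 - 2*Y**2*Z + Y*Z**2.


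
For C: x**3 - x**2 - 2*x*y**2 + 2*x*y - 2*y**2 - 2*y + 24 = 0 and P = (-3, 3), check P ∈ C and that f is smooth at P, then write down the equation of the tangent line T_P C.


Tangent line at P: 21*x + 16*y + 15 = 0.

Step 1: f(-3, 3) = 0, so P lies on C.
Step 2: partial derivatives
  f_x(x, y) = 3*x**2 - 2*x - 2*y**2 + 2*y, f_y(x, y) = -4*x*y + 2*x - 4*y - 2.
  f_x(P) = 21, f_y(P) = 16 (gradient nonzero, so P is smooth).
Step 3: tangent line at P: 21·(x − -3) + 16·(y − 3) = 0.
Expanding: 21*x + 16*y + 15 = 0.


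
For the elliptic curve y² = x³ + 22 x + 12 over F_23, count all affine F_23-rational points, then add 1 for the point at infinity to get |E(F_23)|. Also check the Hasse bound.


Affine points = {(0, 9), (0, 14), (1, 9), (1, 14), (2, 8), (2, 15), (3, 6), (3, 17), (4, 7), (4, 16), (7, 7), (7, 16), (10, 6), (10, 17), (12, 7), (12, 16), (17, 3), (17, 20), (21, 11), (21, 12), (22, 9), (22, 14)}; affine count = 22; |E(F_23)| = 23.

Discriminant check: Δ ∝ 4a³ + 27b² = 4·22³ + 27·12² = 4·10648 + 27·144 ≡ 20 (mod 23). Nonzero ⇒ E is nonsingular.
For each x ∈ F_23, compute rhs = x³ + 22·x + 12 mod 23, then count y ∈ F_23 with y² ≡ rhs.
  x = 0: rhs = 12, matching y values: 9, 14 (2 points).
  x = 1: rhs = 12, matching y values: 9, 14 (2 points).
  x = 2: rhs = 18, matching y values: 8, 15 (2 points).
  x = 3: rhs = 13, matching y values: 6, 17 (2 points).
  x = 4: rhs = 3, matching y values: 7, 16 (2 points).
  x = 5: rhs = 17, matching y values: none (0 points).
  x = 6: rhs = 15, matching y values: none (0 points).
  x = 7: rhs = 3, matching y values: 7, 16 (2 points).
  x = 8: rhs = 10, matching y values: none (0 points).
  x = 9: rhs = 19, matching y values: none (0 points).
  x = 10: rhs = 13, matching y values: 6, 17 (2 points).
  x = 11: rhs = 21, matching y values: none (0 points).
  x = 12: rhs = 3, matching y values: 7, 16 (2 points).
  x = 13: rhs = 11, matching y values: none (0 points).
  x = 14: rhs = 5, matching y values: none (0 points).
  x = 15: rhs = 14, matching y values: none (0 points).
  x = 16: rhs = 21, matching y values: none (0 points).
  x = 17: rhs = 9, matching y values: 3, 20 (2 points).
  x = 18: rhs = 7, matching y values: none (0 points).
  x = 19: rhs = 21, matching y values: none (0 points).
  x = 20: rhs = 11, matching y values: none (0 points).
  x = 21: rhs = 6, matching y values: 11, 12 (2 points).
  x = 22: rhs = 12, matching y values: 9, 14 (2 points).
Total affine count: 22.
Full point count |E(F_23)| = 22 + 1 = 23.
Hasse bound: |23 − (23+1)| = |-1| = 1 ≤ 2√23 ≈ 9.5917 ✓.


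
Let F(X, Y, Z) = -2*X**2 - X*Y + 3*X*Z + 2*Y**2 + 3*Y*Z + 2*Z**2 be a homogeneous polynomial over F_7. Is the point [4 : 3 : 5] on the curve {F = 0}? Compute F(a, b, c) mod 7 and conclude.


F(4,3,5) ≡ 3 (mod 7); P is NOT on the curve.

Evaluate F(4, 3, 5) term-by-term (mod 7).
  -2*X**2 ↦ -2·16·1·1 = -32
  -X*Y ↦ -1·4·3·1 = -12
  3*X*Z ↦ 3·4·1·5 = 60
  2*Y**2 ↦ 2·1·9·1 = 18
  3*Y*Z ↦ 3·1·3·5 = 45
  2*Z**2 ↦ 2·1·1·25 = 50
Sum: F(4, 3, 5) = (-32) + (-12) + (60) + (18) + (45) + (50) = 129.
Reducing mod 7: 129 ≡ 3 (mod 7).
Since F(a, b, c) ≡ 3 ≠ 0 (mod 7), P does NOT lie on the curve.


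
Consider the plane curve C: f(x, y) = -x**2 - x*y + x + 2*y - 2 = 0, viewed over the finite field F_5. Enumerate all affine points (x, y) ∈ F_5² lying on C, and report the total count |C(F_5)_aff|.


Affine F_5-points: {(0, 1), (1, 2), (3, 2), (4, 3)}; count = 4.

For each of the 25 pairs (x, y) ∈ F_5², evaluate f(x, y) mod 5. Record the zeros.
  x = 0: [0↦3, 1↦0, 2↦2, 3↦4, 4↦1]  zeros at y ∈ {1}
  x = 1: [0↦3, 1↦4, 2↦0, 3↦1, 4↦2]  zeros at y ∈ {2}
  x = 2: [0↦1, 1↦1, 2↦1, 3↦1, 4↦1]  zeros at y ∈ ∅
  x = 3: [0↦2, 1↦1, 2↦0, 3↦4, 4↦3]  zeros at y ∈ {2}
  x = 4: [0↦1, 1↦4, 2↦2, 3↦0, 4↦3]  zeros at y ∈ {3}
Collecting zeros: affine points = {(0, 1), (1, 2), (3, 2), (4, 3)}.
Total count |C(F_5)_aff| = 4.


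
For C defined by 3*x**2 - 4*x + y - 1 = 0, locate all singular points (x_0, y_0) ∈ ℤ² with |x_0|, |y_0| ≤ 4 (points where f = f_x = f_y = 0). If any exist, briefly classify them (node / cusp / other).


No singular points in the scanned grid; C is smooth there.

Compute partial derivatives:
  f_x = 6*x - 4.
  f_y = 1.
f_y = 1 is a nonzero constant, so f_y never vanishes: no point (x, y) can satisfy f = f_x = f_y = 0. In particular no (x, y) ∈ {−4, ..., 4}² is singular; the curve is smooth.


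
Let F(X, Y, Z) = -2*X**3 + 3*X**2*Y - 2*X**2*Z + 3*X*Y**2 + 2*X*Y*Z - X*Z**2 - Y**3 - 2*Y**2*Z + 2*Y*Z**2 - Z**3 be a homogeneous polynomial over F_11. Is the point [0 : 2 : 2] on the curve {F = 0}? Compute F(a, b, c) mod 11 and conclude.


F(0,2,2) ≡ 6 (mod 11); P is NOT on the curve.

Evaluate F(0, 2, 2) term-by-term (mod 11).
  -2*X**3 ↦ -2·0·1·1 = 0
  3*X**2*Y ↦ 3·0·2·1 = 0
  -2*X**2*Z ↦ -2·0·1·2 = 0
  3*X*Y**2 ↦ 3·0·4·1 = 0
  2*X*Y*Z ↦ 2·0·2·2 = 0
  -X*Z**2 ↦ -1·0·1·4 = 0
  -Y**3 ↦ -1·1·8·1 = -8
  -2*Y**2*Z ↦ -2·1·4·2 = -16
  2*Y*Z**2 ↦ 2·1·2·4 = 16
  -Z**3 ↦ -1·1·1·8 = -8
Sum: F(0, 2, 2) = (0) + (0) + (0) + (0) + (0) + (0) + (-8) + (-16) + (16) + (-8) = -16.
Reducing mod 11: -16 ≡ 6 (mod 11).
Since F(a, b, c) ≡ 6 ≠ 0 (mod 11), P does NOT lie on the curve.


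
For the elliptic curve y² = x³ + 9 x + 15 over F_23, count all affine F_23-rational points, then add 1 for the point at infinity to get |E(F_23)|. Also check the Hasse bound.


Affine points = {(1, 5), (1, 18), (2, 8), (2, 15), (3, 0), (4, 0), (5, 1), (5, 22), (6, 3), (6, 20), (8, 1), (8, 22), (10, 1), (10, 22), (13, 11), (13, 12), (15, 11), (15, 12), (16, 0), (18, 11), (18, 12), (21, 9), (21, 14)}; affine count = 23; |E(F_23)| = 24.

Discriminant check: Δ ∝ 4a³ + 27b² = 4·9³ + 27·15² = 4·729 + 27·225 ≡ 21 (mod 23). Nonzero ⇒ E is nonsingular.
For each x ∈ F_23, compute rhs = x³ + 9·x + 15 mod 23, then count y ∈ F_23 with y² ≡ rhs.
  x = 0: rhs = 15, matching y values: none (0 points).
  x = 1: rhs = 2, matching y values: 5, 18 (2 points).
  x = 2: rhs = 18, matching y values: 8, 15 (2 points).
  x = 3: rhs = 0, matching y values: 0 (1 points).
  x = 4: rhs = 0, matching y values: 0 (1 points).
  x = 5: rhs = 1, matching y values: 1, 22 (2 points).
  x = 6: rhs = 9, matching y values: 3, 20 (2 points).
  x = 7: rhs = 7, matching y values: none (0 points).
  x = 8: rhs = 1, matching y values: 1, 22 (2 points).
  x = 9: rhs = 20, matching y values: none (0 points).
  x = 10: rhs = 1, matching y values: 1, 22 (2 points).
  x = 11: rhs = 19, matching y values: none (0 points).
  x = 12: rhs = 11, matching y values: none (0 points).
  x = 13: rhs = 6, matching y values: 11, 12 (2 points).
  x = 14: rhs = 10, matching y values: none (0 points).
  x = 15: rhs = 6, matching y values: 11, 12 (2 points).
  x = 16: rhs = 0, matching y values: 0 (1 points).
  x = 17: rhs = 21, matching y values: none (0 points).
  x = 18: rhs = 6, matching y values: 11, 12 (2 points).
  x = 19: rhs = 7, matching y values: none (0 points).
  x = 20: rhs = 7, matching y values: none (0 points).
  x = 21: rhs = 12, matching y values: 9, 14 (2 points).
  x = 22: rhs = 5, matching y values: none (0 points).
Total affine count: 23.
Full point count |E(F_23)| = 23 + 1 = 24.
Hasse bound: |24 − (23+1)| = |0| = 0 ≤ 2√23 ≈ 9.5917 ✓.


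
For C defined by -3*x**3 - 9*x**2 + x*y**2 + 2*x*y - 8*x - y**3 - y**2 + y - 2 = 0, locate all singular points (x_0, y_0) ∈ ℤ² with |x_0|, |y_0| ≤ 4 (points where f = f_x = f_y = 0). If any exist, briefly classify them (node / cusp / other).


Singular points: {(-1, -1)}; classification: cusp.

Compute partial derivatives:
  f_x = -9*x**2 - 18*x + y**2 + 2*y - 8.
  f_y = 2*x*y + 2*x - 3*y**2 - 2*y + 1.
Scan x_0 ∈ {−4, ..., 4}. For each x_0, f_y(x_0, y) is a polynomial in y; find its integer roots y ∈ {−4, ..., 4}, then test f_x and f at those candidates.
  x = -4: f_y(-4, y) = -3*y**2 - 10*y - 7; vanishes at y ∈ {-1}. (-4, -1): f_x = -81 ≠ 0.
  x = -3: f_y(-3, y) = -3*y**2 - 8*y - 5; vanishes at y ∈ {-1}. (-3, -1): f_x = -36 ≠ 0.
  x = -2: f_y(-2, y) = -3*y**2 - 6*y - 3; vanishes at y ∈ {-1}. (-2, -1): f_x = -9 ≠ 0.
  x = -1: f_y(-1, y) = -3*y**2 - 4*y - 1; vanishes at y ∈ {-1}. (-1, -1): f_x = 0, f = 0 — SINGULAR.
  x = 0: f_y(0, y) = -3*y**2 - 2*y + 1; vanishes at y ∈ {-1}. (0, -1): f_x = -9 ≠ 0.
  x = 1: f_y(1, y) = 3 - 3*y**2; vanishes at y ∈ {-1, 1}. (1, -1): f_x = -36 ≠ 0; (1, 1): f_x = -32 ≠ 0.
  x = 2: f_y(2, y) = -3*y**2 + 2*y + 5; vanishes at y ∈ {-1}. (2, -1): f_x = -81 ≠ 0.
  x = 3: f_y(3, y) = -3*y**2 + 4*y + 7; vanishes at y ∈ {-1}. (3, -1): f_x = -144 ≠ 0.
  x = 4: f_y(4, y) = -3*y**2 + 6*y + 9; vanishes at y ∈ {-1, 3}. (4, -1): f_x = -225 ≠ 0; (4, 3): f_x = -209 ≠ 0.
Only singular point on the grid: (-1, -1).
Classify: substitute x = -1 + u, y = -1 + v and expand: f = -3*u**3 + u*v**2 - v**3 + v**2.
No constant or linear terms (consistent with a singular point). Quadratic part: v**2. Cubic part: -3*u**3 + u*v**2 - v**3.
The quadratic part v**2 is a perfect square, so there is a single (double) tangent line v = 0, i.e. y = -1. Restricting the cubic part to that line (v = 0) leaves -3*u**3 ≠ 0, so f is not divisible by v and the branch is v² ≈ 3*u**3 to lowest order — this is a cusp.
Classification: cusp.


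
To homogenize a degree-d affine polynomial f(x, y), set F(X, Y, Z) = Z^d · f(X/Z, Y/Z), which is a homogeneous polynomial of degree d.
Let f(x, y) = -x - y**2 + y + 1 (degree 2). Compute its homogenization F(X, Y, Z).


F(X, Y, Z) = -X*Z - Y**2 + Y*Z + Z**2

deg(f) = 2.
Substitute x = X/Z, y = Y/Z into f, then multiply by Z^2.
  monomial -1·x^1·y^0 ↦ -1·X^1·Y^0·Z^1.
  monomial -1·x^0·y^2 ↦ -1·X^0·Y^2·Z^0.
  monomial 1·x^0·y^1 ↦ 1·X^0·Y^1·Z^1.
  monomial 1·x^0·y^0 ↦ 1·X^0·Y^0·Z^2.
Collecting: F(X, Y, Z) = -X*Z - Y**2 + Y*Z + Z**2.


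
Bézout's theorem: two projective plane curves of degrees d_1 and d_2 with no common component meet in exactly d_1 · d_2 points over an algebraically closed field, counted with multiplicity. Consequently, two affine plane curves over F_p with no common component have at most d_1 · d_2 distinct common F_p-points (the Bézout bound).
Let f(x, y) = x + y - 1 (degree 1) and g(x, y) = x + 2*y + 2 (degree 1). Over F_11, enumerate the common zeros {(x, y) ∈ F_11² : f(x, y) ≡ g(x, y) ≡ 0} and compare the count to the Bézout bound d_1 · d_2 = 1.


Common zeros: {(4, 8)}; count = 1; Bézout bound = 1.

deg(f) = 1, deg(g) = 1, so Bézout bound = 1.
Scan x ∈ F_11. For each x, list the y ∈ F_11 with f(x, y) ≡ 0 and those with g(x, y) ≡ 0 (mod 11); the common zeros in that column are the intersection.
  x = 0: f ≡ 0 at y ∈ {1}; g ≡ 0 at y ∈ {10}; common: ∅.
  x = 1: f ≡ 0 at y ∈ {0}; g ≡ 0 at y ∈ {4}; common: ∅.
  x = 2: f ≡ 0 at y ∈ {10}; g ≡ 0 at y ∈ {9}; common: ∅.
  x = 3: f ≡ 0 at y ∈ {9}; g ≡ 0 at y ∈ {3}; common: ∅.
  x = 4: f ≡ 0 at y ∈ {8}; g ≡ 0 at y ∈ {8}; common: {8}.
  x = 5: f ≡ 0 at y ∈ {7}; g ≡ 0 at y ∈ {2}; common: ∅.
  x = 6: f ≡ 0 at y ∈ {6}; g ≡ 0 at y ∈ {7}; common: ∅.
  x = 7: f ≡ 0 at y ∈ {5}; g ≡ 0 at y ∈ {1}; common: ∅.
  x = 8: f ≡ 0 at y ∈ {4}; g ≡ 0 at y ∈ {6}; common: ∅.
  x = 9: f ≡ 0 at y ∈ {3}; g ≡ 0 at y ∈ {0}; common: ∅.
  x = 10: f ≡ 0 at y ∈ {2}; g ≡ 0 at y ∈ {5}; common: ∅.
Collecting: common zeros = {(4, 8)}, so the count is 1.
Comparison with the Bézout bound: 1 ≤ 1 = deg(f)·deg(g), as expected for curves with no common component (the bound is attained).


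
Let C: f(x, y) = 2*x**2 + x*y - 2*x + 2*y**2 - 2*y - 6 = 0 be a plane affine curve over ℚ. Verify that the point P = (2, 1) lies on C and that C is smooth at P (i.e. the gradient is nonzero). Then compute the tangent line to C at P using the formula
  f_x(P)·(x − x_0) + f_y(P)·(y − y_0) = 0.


Tangent line at P: 7*x + 4*y - 18 = 0.

Step 1: f(2, 1) = 0, so P lies on C.
Step 2: partial derivatives
  f_x(x, y) = 4*x + y - 2, f_y(x, y) = x + 4*y - 2.
  f_x(P) = 7, f_y(P) = 4 (gradient nonzero, so P is smooth).
Step 3: tangent line at P: 7·(x − 2) + 4·(y − 1) = 0.
Expanding: 7*x + 4*y - 18 = 0.


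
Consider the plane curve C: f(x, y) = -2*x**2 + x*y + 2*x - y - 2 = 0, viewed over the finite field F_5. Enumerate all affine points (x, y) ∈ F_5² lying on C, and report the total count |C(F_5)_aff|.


Affine F_5-points: {(0, 3), (2, 1), (3, 2), (4, 2)}; count = 4.

For each of the 25 pairs (x, y) ∈ F_5², evaluate f(x, y) mod 5. Record the zeros.
  x = 0: [0↦3, 1↦2, 2↦1, 3↦0, 4↦4]  zeros at y ∈ {3}
  x = 1: [0↦3, 1↦3, 2↦3, 3↦3, 4↦3]  zeros at y ∈ ∅
  x = 2: [0↦4, 1↦0, 2↦1, 3↦2, 4↦3]  zeros at y ∈ {1}
  x = 3: [0↦1, 1↦3, 2↦0, 3↦2, 4↦4]  zeros at y ∈ {2}
  x = 4: [0↦4, 1↦2, 2↦0, 3↦3, 4↦1]  zeros at y ∈ {2}
Collecting zeros: affine points = {(0, 3), (2, 1), (3, 2), (4, 2)}.
Total count |C(F_5)_aff| = 4.


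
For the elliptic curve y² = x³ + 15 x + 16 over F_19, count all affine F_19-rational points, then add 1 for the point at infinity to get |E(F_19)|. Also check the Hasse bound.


Affine points = {(0, 4), (0, 15), (2, 4), (2, 15), (4, 8), (4, 11), (5, 8), (5, 11), (9, 5), (9, 14), (10, 8), (10, 11), (11, 7), (11, 12), (12, 9), (12, 10), (14, 5), (14, 14), (15, 5), (15, 14), (16, 1), (16, 18), (17, 4), (17, 15), (18, 0)}; affine count = 25; |E(F_19)| = 26.

Discriminant check: Δ ∝ 4a³ + 27b² = 4·15³ + 27·16² = 4·3375 + 27·256 ≡ 6 (mod 19). Nonzero ⇒ E is nonsingular.
For each x ∈ F_19, compute rhs = x³ + 15·x + 16 mod 19, then count y ∈ F_19 with y² ≡ rhs.
  x = 0: rhs = 16, matching y values: 4, 15 (2 points).
  x = 1: rhs = 13, matching y values: none (0 points).
  x = 2: rhs = 16, matching y values: 4, 15 (2 points).
  x = 3: rhs = 12, matching y values: none (0 points).
  x = 4: rhs = 7, matching y values: 8, 11 (2 points).
  x = 5: rhs = 7, matching y values: 8, 11 (2 points).
  x = 6: rhs = 18, matching y values: none (0 points).
  x = 7: rhs = 8, matching y values: none (0 points).
  x = 8: rhs = 2, matching y values: none (0 points).
  x = 9: rhs = 6, matching y values: 5, 14 (2 points).
  x = 10: rhs = 7, matching y values: 8, 11 (2 points).
  x = 11: rhs = 11, matching y values: 7, 12 (2 points).
  x = 12: rhs = 5, matching y values: 9, 10 (2 points).
  x = 13: rhs = 14, matching y values: none (0 points).
  x = 14: rhs = 6, matching y values: 5, 14 (2 points).
  x = 15: rhs = 6, matching y values: 5, 14 (2 points).
  x = 16: rhs = 1, matching y values: 1, 18 (2 points).
  x = 17: rhs = 16, matching y values: 4, 15 (2 points).
  x = 18: rhs = 0, matching y values: 0 (1 points).
Total affine count: 25.
Full point count |E(F_19)| = 25 + 1 = 26.
Hasse bound: |26 − (19+1)| = |6| = 6 ≤ 2√19 ≈ 8.7178 ✓.


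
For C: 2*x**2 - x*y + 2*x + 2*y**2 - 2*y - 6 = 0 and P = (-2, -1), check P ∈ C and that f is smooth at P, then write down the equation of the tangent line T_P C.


Tangent line at P: -5*x - 4*y - 14 = 0.

Step 1: f(-2, -1) = 0, so P lies on C.
Step 2: partial derivatives
  f_x(x, y) = 4*x - y + 2, f_y(x, y) = -x + 4*y - 2.
  f_x(P) = -5, f_y(P) = -4 (gradient nonzero, so P is smooth).
Step 3: tangent line at P: -5·(x − -2) + -4·(y − -1) = 0.
Expanding: -5*x - 4*y - 14 = 0.


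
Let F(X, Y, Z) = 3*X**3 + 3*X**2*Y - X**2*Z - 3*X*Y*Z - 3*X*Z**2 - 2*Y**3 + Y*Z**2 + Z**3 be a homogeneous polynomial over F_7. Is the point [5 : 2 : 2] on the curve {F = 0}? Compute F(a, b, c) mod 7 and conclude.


F(5,2,2) ≡ 5 (mod 7); P is NOT on the curve.

Evaluate F(5, 2, 2) term-by-term (mod 7).
  3*X**3 ↦ 3·125·1·1 = 375
  3*X**2*Y ↦ 3·25·2·1 = 150
  -X**2*Z ↦ -1·25·1·2 = -50
  -3*X*Y*Z ↦ -3·5·2·2 = -60
  -3*X*Z**2 ↦ -3·5·1·4 = -60
  -2*Y**3 ↦ -2·1·8·1 = -16
  Y*Z**2 ↦ 1·1·2·4 = 8
  Z**3 ↦ 1·1·1·8 = 8
Sum: F(5, 2, 2) = (375) + (150) + (-50) + (-60) + (-60) + (-16) + (8) + (8) = 355.
Reducing mod 7: 355 ≡ 5 (mod 7).
Since F(a, b, c) ≡ 5 ≠ 0 (mod 7), P does NOT lie on the curve.


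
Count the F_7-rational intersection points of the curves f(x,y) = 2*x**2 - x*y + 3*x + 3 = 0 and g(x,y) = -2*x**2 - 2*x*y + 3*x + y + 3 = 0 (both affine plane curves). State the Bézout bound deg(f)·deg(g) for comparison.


Common zeros: {(2, 5), (3, 3)}; count = 2; Bézout bound = 4.

deg(f) = 2, deg(g) = 2, so Bézout bound = 4.
Scan x ∈ F_7. For each x, list the y ∈ F_7 with f(x, y) ≡ 0 and those with g(x, y) ≡ 0 (mod 7); the common zeros in that column are the intersection.
  x = 0: f ≡ 0 at y ∈ ∅; g ≡ 0 at y ∈ {4}; common: ∅.
  x = 1: f ≡ 0 at y ∈ {1}; g ≡ 0 at y ∈ {4}; common: ∅.
  x = 2: f ≡ 0 at y ∈ {5}; g ≡ 0 at y ∈ {5}; common: {5}.
  x = 3: f ≡ 0 at y ∈ {3}; g ≡ 0 at y ∈ {3}; common: {3}.
  x = 4: f ≡ 0 at y ∈ {3}; g ≡ 0 at y ∈ ∅; common: ∅.
  x = 5: f ≡ 0 at y ∈ {1}; g ≡ 0 at y ∈ {5}; common: ∅.
  x = 6: f ≡ 0 at y ∈ {5}; g ≡ 0 at y ∈ {3}; common: ∅.
Collecting: common zeros = {(2, 5), (3, 3)}, so the count is 2.
Comparison with the Bézout bound: 2 ≤ 4 = deg(f)·deg(g), as expected for curves with no common component (the affine F_7-count falls short of the bound because intersections may lie at infinity, over extension fields, or carry multiplicity).


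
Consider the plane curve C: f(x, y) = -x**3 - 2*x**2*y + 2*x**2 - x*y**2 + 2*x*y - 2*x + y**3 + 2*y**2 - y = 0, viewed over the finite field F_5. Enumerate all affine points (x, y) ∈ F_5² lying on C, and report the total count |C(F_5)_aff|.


Affine F_5-points: {(0, 0), (1, 1), (1, 4), (2, 4), (3, 0), (4, 0), (4, 2)}; count = 7.

For each of the 25 pairs (x, y) ∈ F_5², evaluate f(x, y) mod 5. Record the zeros.
  x = 0: [0↦0, 1↦2, 2↦4, 3↦2, 4↦2]  zeros at y ∈ {0}
  x = 1: [0↦4, 1↦0, 2↦4, 3↦2, 4↦0]  zeros at y ∈ {1, 4}
  x = 2: [0↦1, 1↦2, 2↦4, 3↦3, 4↦0]  zeros at y ∈ {4}
  x = 3: [0↦0, 1↦2, 2↦3, 3↦4, 4↦1]  zeros at y ∈ {0}
  x = 4: [0↦0, 1↦4, 2↦0, 3↦4, 4↦2]  zeros at y ∈ {0, 2}
Collecting zeros: affine points = {(0, 0), (1, 1), (1, 4), (2, 4), (3, 0), (4, 0), (4, 2)}.
Total count |C(F_5)_aff| = 7.


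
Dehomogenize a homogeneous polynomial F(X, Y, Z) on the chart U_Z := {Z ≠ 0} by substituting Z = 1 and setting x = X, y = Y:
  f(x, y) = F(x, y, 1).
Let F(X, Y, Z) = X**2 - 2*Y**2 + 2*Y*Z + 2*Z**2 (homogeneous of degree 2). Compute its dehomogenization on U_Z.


f(x, y) = x**2 - 2*y**2 + 2*y + 2

On U_Z we set Z = 1. Each monomial c·X^i·Y^j·Z^k in F becomes c·x^i·y^j·1^k = c·x^i·y^j.
Substituting Z = 1: F(X, Y, 1) = x**2 - 2*y**2 + 2*y + 2.
Note: deg(f) ≤ deg(F) = 2; strict inequality happens when F is divisible by Z (lost terms).


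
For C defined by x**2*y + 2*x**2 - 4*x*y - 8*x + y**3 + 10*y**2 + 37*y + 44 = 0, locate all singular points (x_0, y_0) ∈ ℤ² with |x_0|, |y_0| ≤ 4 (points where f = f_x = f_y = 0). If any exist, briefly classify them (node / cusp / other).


Singular points: {(2, -3)}; classification: node.

Compute partial derivatives:
  f_x = 2*x*y + 4*x - 4*y - 8.
  f_y = x**2 - 4*x + 3*y**2 + 20*y + 37.
Scan x_0 ∈ {−4, ..., 4}. For each x_0, f_y(x_0, y) is a polynomial in y; find its integer roots y ∈ {−4, ..., 4}, then test f_x and f at those candidates.
  x = -4: f_y(-4, y) = 3*y**2 + 20*y + 69; no integer root y with |y| ≤ 4.
  x = -3: f_y(-3, y) = 3*y**2 + 20*y + 58; no integer root y with |y| ≤ 4.
  x = -2: f_y(-2, y) = 3*y**2 + 20*y + 49; no integer root y with |y| ≤ 4.
  x = -1: f_y(-1, y) = 3*y**2 + 20*y + 42; no integer root y with |y| ≤ 4.
  x = 0: f_y(0, y) = 3*y**2 + 20*y + 37; no integer root y with |y| ≤ 4.
  x = 1: f_y(1, y) = 3*y**2 + 20*y + 34; no integer root y with |y| ≤ 4.
  x = 2: f_y(2, y) = 3*y**2 + 20*y + 33; vanishes at y ∈ {-3}. (2, -3): f_x = 0, f = 0 — SINGULAR.
  x = 3: f_y(3, y) = 3*y**2 + 20*y + 34; no integer root y with |y| ≤ 4.
  x = 4: f_y(4, y) = 3*y**2 + 20*y + 37; no integer root y with |y| ≤ 4.
Only singular point on the grid: (2, -3).
Classify: substitute x = 2 + u, y = -3 + v and expand: f = u**2*v - u**2 + v**3 + v**2.
No constant or linear terms (consistent with a singular point). Quadratic part: -u**2 + v**2. Cubic part: u**2*v + v**3.
The quadratic part v**2 - u**2 = (v − u)(v + u) splits into two distinct linear factors, so there are two distinct tangent lines y − -3 = ±(x − 2) — this is a node (ordinary double point).
Classification: node.


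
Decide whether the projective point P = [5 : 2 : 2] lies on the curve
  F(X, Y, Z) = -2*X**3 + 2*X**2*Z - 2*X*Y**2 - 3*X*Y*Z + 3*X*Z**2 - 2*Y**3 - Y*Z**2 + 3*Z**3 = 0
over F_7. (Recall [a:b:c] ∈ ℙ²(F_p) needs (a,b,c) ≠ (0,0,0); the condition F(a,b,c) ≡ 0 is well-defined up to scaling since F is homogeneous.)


F(5,2,2) ≡ 6 (mod 7); P is NOT on the curve.

Evaluate F(5, 2, 2) term-by-term (mod 7).
  -2*X**3 ↦ -2·125·1·1 = -250
  2*X**2*Z ↦ 2·25·1·2 = 100
  -2*X*Y**2 ↦ -2·5·4·1 = -40
  -3*X*Y*Z ↦ -3·5·2·2 = -60
  3*X*Z**2 ↦ 3·5·1·4 = 60
  -2*Y**3 ↦ -2·1·8·1 = -16
  -Y*Z**2 ↦ -1·1·2·4 = -8
  3*Z**3 ↦ 3·1·1·8 = 24
Sum: F(5, 2, 2) = (-250) + (100) + (-40) + (-60) + (60) + (-16) + (-8) + (24) = -190.
Reducing mod 7: -190 ≡ 6 (mod 7).
Since F(a, b, c) ≡ 6 ≠ 0 (mod 7), P does NOT lie on the curve.


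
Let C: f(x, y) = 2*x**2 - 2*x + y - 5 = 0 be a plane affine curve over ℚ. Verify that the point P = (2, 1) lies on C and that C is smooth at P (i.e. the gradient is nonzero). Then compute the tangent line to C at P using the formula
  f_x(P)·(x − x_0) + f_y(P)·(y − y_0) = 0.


Tangent line at P: 6*x + y - 13 = 0.

Step 1: f(2, 1) = 0, so P lies on C.
Step 2: partial derivatives
  f_x(x, y) = 4*x - 2, f_y(x, y) = 1.
  f_x(P) = 6, f_y(P) = 1 (gradient nonzero, so P is smooth).
Step 3: tangent line at P: 6·(x − 2) + 1·(y − 1) = 0.
Expanding: 6*x + y - 13 = 0.


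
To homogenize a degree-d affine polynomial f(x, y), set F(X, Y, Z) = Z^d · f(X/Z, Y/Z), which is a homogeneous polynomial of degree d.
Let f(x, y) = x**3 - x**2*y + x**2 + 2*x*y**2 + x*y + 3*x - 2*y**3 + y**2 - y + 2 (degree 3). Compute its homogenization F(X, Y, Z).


F(X, Y, Z) = X**3 - X**2*Y + X**2*Z + 2*X*Y**2 + X*Y*Z + 3*X*Z**2 - 2*Y**3 + Y**2*Z - Y*Z**2 + 2*Z**3

deg(f) = 3.
Substitute x = X/Z, y = Y/Z into f, then multiply by Z^3.
  monomial 1·x^3·y^0 ↦ 1·X^3·Y^0·Z^0.
  monomial -1·x^2·y^1 ↦ -1·X^2·Y^1·Z^0.
  monomial 1·x^2·y^0 ↦ 1·X^2·Y^0·Z^1.
  monomial 2·x^1·y^2 ↦ 2·X^1·Y^2·Z^0.
  monomial 1·x^1·y^1 ↦ 1·X^1·Y^1·Z^1.
  monomial 3·x^1·y^0 ↦ 3·X^1·Y^0·Z^2.
  monomial -2·x^0·y^3 ↦ -2·X^0·Y^3·Z^0.
  monomial 1·x^0·y^2 ↦ 1·X^0·Y^2·Z^1.
  monomial -1·x^0·y^1 ↦ -1·X^0·Y^1·Z^2.
  monomial 2·x^0·y^0 ↦ 2·X^0·Y^0·Z^3.
Collecting: F(X, Y, Z) = X**3 - X**2*Y + X**2*Z + 2*X*Y**2 + X*Y*Z + 3*X*Z**2 - 2*Y**3 + Y**2*Z - Y*Z**2 + 2*Z**3.


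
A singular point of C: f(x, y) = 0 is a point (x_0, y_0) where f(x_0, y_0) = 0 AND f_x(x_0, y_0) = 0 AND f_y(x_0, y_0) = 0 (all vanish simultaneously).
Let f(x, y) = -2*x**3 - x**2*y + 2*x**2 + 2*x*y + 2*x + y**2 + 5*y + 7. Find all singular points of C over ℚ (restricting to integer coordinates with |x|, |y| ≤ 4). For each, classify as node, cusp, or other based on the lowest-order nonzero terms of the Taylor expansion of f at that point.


Singular points: {(1, -3)}; classification: node.

Compute partial derivatives:
  f_x = -6*x**2 - 2*x*y + 4*x + 2*y + 2.
  f_y = -x**2 + 2*x + 2*y + 5.
Scan x_0 ∈ {−4, ..., 4}. For each x_0, f_y(x_0, y) is a polynomial in y; find its integer roots y ∈ {−4, ..., 4}, then test f_x and f at those candidates.
  x = -4: f_y(-4, y) = 2*y - 19; no integer root y with |y| ≤ 4.
  x = -3: f_y(-3, y) = 2*y - 10; no integer root y with |y| ≤ 4.
  x = -2: f_y(-2, y) = 2*y - 3; no integer root y with |y| ≤ 4.
  x = -1: f_y(-1, y) = 2*y + 2; vanishes at y ∈ {-1}. (-1, -1): f_x = -12 ≠ 0.
  x = 0: f_y(0, y) = 2*y + 5; no integer root y with |y| ≤ 4.
  x = 1: f_y(1, y) = 2*y + 6; vanishes at y ∈ {-3}. (1, -3): f_x = 0, f = 0 — SINGULAR.
  x = 2: f_y(2, y) = 2*y + 5; no integer root y with |y| ≤ 4.
  x = 3: f_y(3, y) = 2*y + 2; vanishes at y ∈ {-1}. (3, -1): f_x = -36 ≠ 0.
  x = 4: f_y(4, y) = 2*y - 3; no integer root y with |y| ≤ 4.
Only singular point on the grid: (1, -3).
Classify: substitute x = 1 + u, y = -3 + v and expand: f = -2*u**3 - u**2*v - u**2 + v**2.
No constant or linear terms (consistent with a singular point). Quadratic part: -u**2 + v**2. Cubic part: -2*u**3 - u**2*v.
The quadratic part v**2 - u**2 = (v − u)(v + u) splits into two distinct linear factors, so there are two distinct tangent lines y − -3 = ±(x − 1) — this is a node (ordinary double point).
Classification: node.


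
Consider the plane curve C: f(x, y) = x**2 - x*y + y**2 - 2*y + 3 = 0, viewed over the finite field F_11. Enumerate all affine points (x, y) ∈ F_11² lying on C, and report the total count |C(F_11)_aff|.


Affine F_11-points: {(0, 4), (0, 9), (1, 6), (1, 8), (4, 2), (4, 4), (5, 1), (5, 6), (7, 1), (7, 8), (9, 2), (9, 9)}; count = 12.

For each of the 121 pairs (x, y) ∈ F_11², evaluate f(x, y) mod 11. Record the zeros.
  x = 0: [0↦3, 1↦2, 2↦3, 3↦6, 4↦0, 5↦7, 6↦5, 7↦5, 8↦7, 9↦0, 10↦6]  zeros at y ∈ {4, 9}
  x = 1: [0↦4, 1↦2, 2↦2, 3↦4, 4↦8, 5↦3, 6↦0, 7↦10, 8↦0, 9↦3, 10↦8]  zeros at y ∈ {6, 8}
  x = 2: [0↦7, 1↦4, 2↦3, 3↦4, 4↦7, 5↦1, 6↦8, 7↦6, 8↦6, 9↦8, 10↦1]  zeros at y ∈ ∅
  x = 3: [0↦1, 1↦8, 2↦6, 3↦6, 4↦8, 5↦1, 6↦7, 7↦4, 8↦3, 9↦4, 10↦7]  zeros at y ∈ ∅
  x = 4: [0↦8, 1↦3, 2↦0, 3↦10, 4↦0, 5↦3, 6↦8, 7↦4, 8↦2, 9↦2, 10↦4]  zeros at y ∈ {2, 4}
  x = 5: [0↦6, 1↦0, 2↦7, 3↦5, 4↦5, 5↦7, 6↦0, 7↦6, 8↦3, 9↦2, 10↦3]  zeros at y ∈ {1, 6}
  x = 6: [0↦6, 1↦10, 2↦5, 3↦2, 4↦1, 5↦2, 6↦5, 7↦10, 8↦6, 9↦4, 10↦4]  zeros at y ∈ ∅
  x = 7: [0↦8, 1↦0, 2↦5, 3↦1, 4↦10, 5↦10, 6↦1, 7↦5, 8↦0, 9↦8, 10↦7]  zeros at y ∈ {1, 8}
  x = 8: [0↦1, 1↦3, 2↦7, 3↦2, 4↦10, 5↦9, 6↦10, 7↦2, 8↦7, 9↦3, 10↦1]  zeros at y ∈ ∅
  x = 9: [0↦7, 1↦8, 2↦0, 3↦5, 4↦1, 5↦10, 6↦10, 7↦1, 8↦5, 9↦0, 10↦8]  zeros at y ∈ {2, 9}
  x = 10: [0↦4, 1↦4, 2↦6, 3↦10, 4↦5, 5↦2, 6↦1, 7↦2, 8↦5, 9↦10, 10↦6]  zeros at y ∈ ∅
Collecting zeros: affine points = {(0, 4), (0, 9), (1, 6), (1, 8), (4, 2), (4, 4), (5, 1), (5, 6), (7, 1), (7, 8), (9, 2), (9, 9)}.
Total count |C(F_11)_aff| = 12.


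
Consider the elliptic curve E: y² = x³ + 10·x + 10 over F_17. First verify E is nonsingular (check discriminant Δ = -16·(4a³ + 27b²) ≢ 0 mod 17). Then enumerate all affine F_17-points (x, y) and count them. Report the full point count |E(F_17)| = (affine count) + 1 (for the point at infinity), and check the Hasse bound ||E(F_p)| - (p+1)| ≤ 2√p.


Affine points = {(1, 2), (1, 15), (2, 2), (2, 15), (3, 4), (3, 13), (5, 7), (5, 10), (7, 7), (7, 10), (9, 8), (9, 9), (13, 5), (13, 12), (14, 2), (14, 15), (15, 4), (15, 13), (16, 4), (16, 13)}; affine count = 20; |E(F_17)| = 21.

Discriminant check: Δ ∝ 4a³ + 27b² = 4·10³ + 27·10² = 4·1000 + 27·100 ≡ 2 (mod 17). Nonzero ⇒ E is nonsingular.
For each x ∈ F_17, compute rhs = x³ + 10·x + 10 mod 17, then count y ∈ F_17 with y² ≡ rhs.
  x = 0: rhs = 10, matching y values: none (0 points).
  x = 1: rhs = 4, matching y values: 2, 15 (2 points).
  x = 2: rhs = 4, matching y values: 2, 15 (2 points).
  x = 3: rhs = 16, matching y values: 4, 13 (2 points).
  x = 4: rhs = 12, matching y values: none (0 points).
  x = 5: rhs = 15, matching y values: 7, 10 (2 points).
  x = 6: rhs = 14, matching y values: none (0 points).
  x = 7: rhs = 15, matching y values: 7, 10 (2 points).
  x = 8: rhs = 7, matching y values: none (0 points).
  x = 9: rhs = 13, matching y values: 8, 9 (2 points).
  x = 10: rhs = 5, matching y values: none (0 points).
  x = 11: rhs = 6, matching y values: none (0 points).
  x = 12: rhs = 5, matching y values: none (0 points).
  x = 13: rhs = 8, matching y values: 5, 12 (2 points).
  x = 14: rhs = 4, matching y values: 2, 15 (2 points).
  x = 15: rhs = 16, matching y values: 4, 13 (2 points).
  x = 16: rhs = 16, matching y values: 4, 13 (2 points).
Total affine count: 20.
Full point count |E(F_17)| = 20 + 1 = 21.
Hasse bound: |21 − (17+1)| = |3| = 3 ≤ 2√17 ≈ 8.2462 ✓.
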